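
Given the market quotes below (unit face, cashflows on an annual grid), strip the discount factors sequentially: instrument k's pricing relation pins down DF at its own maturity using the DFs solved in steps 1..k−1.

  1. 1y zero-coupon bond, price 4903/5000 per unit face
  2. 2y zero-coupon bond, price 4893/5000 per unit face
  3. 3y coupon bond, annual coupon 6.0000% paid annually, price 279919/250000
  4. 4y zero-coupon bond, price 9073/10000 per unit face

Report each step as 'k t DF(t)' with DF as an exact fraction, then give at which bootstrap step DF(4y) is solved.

step 1 [1y] zero: DF = P = 4903/5000 ≈ 0.980600
step 2 [2y] zero: DF = P = 4893/5000 ≈ 0.978600
step 3 [3y] bond c/1=3/50: DF=(279919/250000 − 3/50·(0.980600+0.978600))/(1+3/50) = 4727/5000 ≈ 0.945400
step 4 [4y] zero: DF = P = 9073/10000 ≈ 0.907300

1 1 4903/5000
2 2 4893/5000
3 3 4727/5000
4 4 9073/10000
DF(4y) is solved at step 4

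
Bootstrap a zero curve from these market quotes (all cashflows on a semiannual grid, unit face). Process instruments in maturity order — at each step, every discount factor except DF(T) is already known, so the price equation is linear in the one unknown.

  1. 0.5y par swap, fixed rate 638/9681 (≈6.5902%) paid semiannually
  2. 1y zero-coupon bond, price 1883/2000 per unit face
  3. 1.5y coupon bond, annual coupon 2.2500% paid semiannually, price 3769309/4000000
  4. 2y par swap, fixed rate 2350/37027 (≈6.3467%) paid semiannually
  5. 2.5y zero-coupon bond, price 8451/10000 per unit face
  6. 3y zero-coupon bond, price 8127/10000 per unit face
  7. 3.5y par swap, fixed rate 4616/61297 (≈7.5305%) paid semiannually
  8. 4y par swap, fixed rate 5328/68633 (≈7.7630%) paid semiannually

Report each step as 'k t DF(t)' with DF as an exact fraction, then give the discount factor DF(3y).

step 1 [0.5y] swap r/2=319/9681: DF=(1 − 319/9681·(0))/(1+319/9681) = 9681/10000 ≈ 0.968100
step 2 [1y] zero: DF = P = 1883/2000 ≈ 0.941500
step 3 [1.5y] bond c/2=9/800: DF=(3769309/4000000 − 9/800·(0.968100+0.941500))/(1+9/800) = 4553/5000 ≈ 0.910600
step 4 [2y] swap r/2=1175/37027: DF=(1 − 1175/37027·(0.968100+0.941500+0.910600))/(1+1175/37027) = 353/400 ≈ 0.882500
step 5 [2.5y] zero: DF = P = 8451/10000 ≈ 0.845100
step 6 [3y] zero: DF = P = 8127/10000 ≈ 0.812700
step 7 [3.5y] swap r/2=2308/61297: DF=(1 − 2308/61297·(0.968100+0.941500+0.910600+0.882500+0.845100+0.812700))/(1+2308/61297) = 1923/2500 ≈ 0.769200
step 8 [4y] swap r/2=2664/68633: DF=(1 − 2664/68633·(0.968100+0.941500+0.910600+0.882500+0.845100+0.812700+0.769200))/(1+2664/68633) = 917/1250 ≈ 0.733600

1 1/2 9681/10000
2 1 1883/2000
3 3/2 4553/5000
4 2 353/400
5 5/2 8451/10000
6 3 8127/10000
7 7/2 1923/2500
8 4 917/1250
DF(3y) = 8127/10000 ≈ 0.812700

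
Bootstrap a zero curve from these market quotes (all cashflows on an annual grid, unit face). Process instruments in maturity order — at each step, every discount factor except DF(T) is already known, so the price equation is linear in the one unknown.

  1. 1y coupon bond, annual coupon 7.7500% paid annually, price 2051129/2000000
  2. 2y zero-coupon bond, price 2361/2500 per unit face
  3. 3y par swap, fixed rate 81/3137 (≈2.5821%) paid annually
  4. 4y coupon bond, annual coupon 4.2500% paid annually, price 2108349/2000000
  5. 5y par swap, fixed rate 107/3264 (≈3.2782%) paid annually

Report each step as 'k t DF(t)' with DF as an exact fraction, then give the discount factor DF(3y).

1 1 4759/5000
2 2 2361/2500
3 3 9271/10000
4 4 8961/10000
5 5 4251/5000
DF(3y) = 9271/10000 ≈ 0.927100

step 1 [1y] bond c/1=31/400: DF=(2051129/2000000 − 31/400·(0))/(1+31/400) = 4759/5000 ≈ 0.951800
step 2 [2y] zero: DF = P = 2361/2500 ≈ 0.944400
step 3 [3y] swap r/1=81/3137: DF=(1 − 81/3137·(0.951800+0.944400))/(1+81/3137) = 9271/10000 ≈ 0.927100
step 4 [4y] bond c/1=17/400: DF=(2108349/2000000 − 17/400·(0.951800+0.944400+0.927100))/(1+17/400) = 8961/10000 ≈ 0.896100
step 5 [5y] swap r/1=107/3264: DF=(1 − 107/3264·(0.951800+0.944400+0.927100+0.896100))/(1+107/3264) = 4251/5000 ≈ 0.850200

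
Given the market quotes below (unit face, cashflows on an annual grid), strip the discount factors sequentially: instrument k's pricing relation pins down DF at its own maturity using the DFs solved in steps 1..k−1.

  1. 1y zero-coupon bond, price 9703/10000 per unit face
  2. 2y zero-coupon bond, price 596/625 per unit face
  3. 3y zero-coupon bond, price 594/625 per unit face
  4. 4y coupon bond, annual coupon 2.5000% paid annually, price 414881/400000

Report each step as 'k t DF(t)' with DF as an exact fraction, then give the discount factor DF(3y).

step 1 [1y] zero: DF = P = 9703/10000 ≈ 0.970300
step 2 [2y] zero: DF = P = 596/625 ≈ 0.953600
step 3 [3y] zero: DF = P = 594/625 ≈ 0.950400
step 4 [4y] bond c/1=1/40: DF=(414881/400000 − 1/40·(0.970300+0.953600+0.950400))/(1+1/40) = 4709/5000 ≈ 0.941800

1 1 9703/10000
2 2 596/625
3 3 594/625
4 4 4709/5000
DF(3y) = 594/625 ≈ 0.950400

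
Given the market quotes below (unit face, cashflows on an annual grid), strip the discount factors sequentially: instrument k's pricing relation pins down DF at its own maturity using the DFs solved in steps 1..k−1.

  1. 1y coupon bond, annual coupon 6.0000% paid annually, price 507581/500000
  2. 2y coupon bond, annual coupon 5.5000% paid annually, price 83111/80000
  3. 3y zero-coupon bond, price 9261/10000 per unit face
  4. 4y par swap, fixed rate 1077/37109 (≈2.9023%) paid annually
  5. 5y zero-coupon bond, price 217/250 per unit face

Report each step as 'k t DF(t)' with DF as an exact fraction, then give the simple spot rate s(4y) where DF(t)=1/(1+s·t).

1 1 9577/10000
2 2 2337/2500
3 3 9261/10000
4 4 8923/10000
5 5 217/250
s(4y) = (1/(8923/10000) − 1)/(4) = 1077/35692 ≈ 3.0175%

step 1 [1y] bond c/1=3/50: DF=(507581/500000 − 3/50·(0))/(1+3/50) = 9577/10000 ≈ 0.957700
step 2 [2y] bond c/1=11/200: DF=(83111/80000 − 11/200·(0.957700))/(1+11/200) = 2337/2500 ≈ 0.934800
step 3 [3y] zero: DF = P = 9261/10000 ≈ 0.926100
step 4 [4y] swap r/1=1077/37109: DF=(1 − 1077/37109·(0.957700+0.934800+0.926100))/(1+1077/37109) = 8923/10000 ≈ 0.892300
step 5 [5y] zero: DF = P = 217/250 ≈ 0.868000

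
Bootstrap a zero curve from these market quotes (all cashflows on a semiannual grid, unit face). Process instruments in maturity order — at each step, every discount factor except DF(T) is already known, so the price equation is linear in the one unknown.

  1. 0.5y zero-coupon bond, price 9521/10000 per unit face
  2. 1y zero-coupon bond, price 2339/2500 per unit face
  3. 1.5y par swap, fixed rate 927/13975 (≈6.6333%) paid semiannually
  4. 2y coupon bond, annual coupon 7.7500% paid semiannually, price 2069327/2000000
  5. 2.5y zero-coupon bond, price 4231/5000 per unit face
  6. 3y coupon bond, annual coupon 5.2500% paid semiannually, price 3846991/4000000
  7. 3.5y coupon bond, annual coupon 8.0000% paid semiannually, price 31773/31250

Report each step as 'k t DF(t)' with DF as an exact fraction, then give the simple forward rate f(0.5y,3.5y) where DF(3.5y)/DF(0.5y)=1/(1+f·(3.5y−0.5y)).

step 1 [0.5y] zero: DF = P = 9521/10000 ≈ 0.952100
step 2 [1y] zero: DF = P = 2339/2500 ≈ 0.935600
step 3 [1.5y] swap r/2=927/27950: DF=(1 − 927/27950·(0.952100+0.935600))/(1+927/27950) = 9073/10000 ≈ 0.907300
step 4 [2y] bond c/2=31/800: DF=(2069327/2000000 − 31/800·(0.952100+0.935600+0.907300))/(1+31/800) = 4459/5000 ≈ 0.891800
step 5 [2.5y] zero: DF = P = 4231/5000 ≈ 0.846200
step 6 [3y] bond c/2=21/800: DF=(3846991/4000000 − 21/800·(0.952100+0.935600+0.907300+0.891800+0.846200))/(1+21/800) = 2053/2500 ≈ 0.821200
step 7 [3.5y] bond c/2=1/25: DF=(31773/31250 − 1/25·(0.952100+0.935600+0.907300+0.891800+0.846200+0.821200))/(1+1/25) = 7717/10000 ≈ 0.771700

1 1/2 9521/10000
2 1 2339/2500
3 3/2 9073/10000
4 2 4459/5000
5 5/2 4231/5000
6 3 2053/2500
7 7/2 7717/10000
f(0.5y,3.5y) = ((9521/10000)/(7717/10000) − 1)/(3) = 1804/23151 ≈ 7.7923%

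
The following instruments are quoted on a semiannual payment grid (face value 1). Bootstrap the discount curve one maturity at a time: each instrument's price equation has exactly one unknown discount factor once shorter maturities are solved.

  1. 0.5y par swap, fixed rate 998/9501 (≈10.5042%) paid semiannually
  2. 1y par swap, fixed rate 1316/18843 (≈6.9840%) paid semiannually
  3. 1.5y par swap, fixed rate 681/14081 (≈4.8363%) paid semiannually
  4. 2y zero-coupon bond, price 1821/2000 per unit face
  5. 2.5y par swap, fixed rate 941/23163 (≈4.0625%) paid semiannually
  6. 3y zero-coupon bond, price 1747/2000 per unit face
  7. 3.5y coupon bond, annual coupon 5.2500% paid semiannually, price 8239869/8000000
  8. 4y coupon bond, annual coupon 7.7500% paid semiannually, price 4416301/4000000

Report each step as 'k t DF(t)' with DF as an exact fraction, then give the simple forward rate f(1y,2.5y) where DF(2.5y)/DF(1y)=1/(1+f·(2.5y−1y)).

1 1/2 9501/10000
2 1 4671/5000
3 3/2 9319/10000
4 2 1821/2000
5 5/2 9059/10000
6 3 1747/2000
7 7/2 2157/2500
8 4 8253/10000
f(1y,2.5y) = ((4671/5000)/(9059/10000) − 1)/(3/2) = 566/27177 ≈ 2.0826%

step 1 [0.5y] swap r/2=499/9501: DF=(1 − 499/9501·(0))/(1+499/9501) = 9501/10000 ≈ 0.950100
step 2 [1y] swap r/2=658/18843: DF=(1 − 658/18843·(0.950100))/(1+658/18843) = 4671/5000 ≈ 0.934200
step 3 [1.5y] swap r/2=681/28162: DF=(1 − 681/28162·(0.950100+0.934200))/(1+681/28162) = 9319/10000 ≈ 0.931900
step 4 [2y] zero: DF = P = 1821/2000 ≈ 0.910500
step 5 [2.5y] swap r/2=941/46326: DF=(1 − 941/46326·(0.950100+0.934200+0.931900+0.910500))/(1+941/46326) = 9059/10000 ≈ 0.905900
step 6 [3y] zero: DF = P = 1747/2000 ≈ 0.873500
step 7 [3.5y] bond c/2=21/800: DF=(8239869/8000000 − 21/800·(0.950100+0.934200+0.931900+0.910500+0.905900+0.873500))/(1+21/800) = 2157/2500 ≈ 0.862800
step 8 [4y] bond c/2=31/800: DF=(4416301/4000000 − 31/800·(0.950100+0.934200+0.931900+0.910500+0.905900+0.873500+0.862800))/(1+31/800) = 8253/10000 ≈ 0.825300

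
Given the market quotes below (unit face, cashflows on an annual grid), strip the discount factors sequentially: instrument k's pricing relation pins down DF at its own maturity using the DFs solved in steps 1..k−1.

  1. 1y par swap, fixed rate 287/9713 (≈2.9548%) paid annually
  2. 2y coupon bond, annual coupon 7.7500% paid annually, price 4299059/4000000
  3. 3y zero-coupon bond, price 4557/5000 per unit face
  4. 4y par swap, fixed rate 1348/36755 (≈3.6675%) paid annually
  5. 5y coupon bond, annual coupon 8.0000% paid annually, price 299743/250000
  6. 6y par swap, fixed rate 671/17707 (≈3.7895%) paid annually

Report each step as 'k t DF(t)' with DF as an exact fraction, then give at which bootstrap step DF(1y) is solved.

1 1 9713/10000
2 2 2319/2500
3 3 4557/5000
4 4 2163/2500
5 5 8379/10000
6 6 7987/10000
DF(1y) is solved at step 1

step 1 [1y] swap r/1=287/9713: DF=(1 − 287/9713·(0))/(1+287/9713) = 9713/10000 ≈ 0.971300
step 2 [2y] bond c/1=31/400: DF=(4299059/4000000 − 31/400·(0.971300))/(1+31/400) = 2319/2500 ≈ 0.927600
step 3 [3y] zero: DF = P = 4557/5000 ≈ 0.911400
step 4 [4y] swap r/1=1348/36755: DF=(1 − 1348/36755·(0.971300+0.927600+0.911400))/(1+1348/36755) = 2163/2500 ≈ 0.865200
step 5 [5y] bond c/1=2/25: DF=(299743/250000 − 2/25·(0.971300+0.927600+0.911400+0.865200))/(1+2/25) = 8379/10000 ≈ 0.837900
step 6 [6y] swap r/1=671/17707: DF=(1 − 671/17707·(0.971300+0.927600+0.911400+0.865200+0.837900))/(1+671/17707) = 7987/10000 ≈ 0.798700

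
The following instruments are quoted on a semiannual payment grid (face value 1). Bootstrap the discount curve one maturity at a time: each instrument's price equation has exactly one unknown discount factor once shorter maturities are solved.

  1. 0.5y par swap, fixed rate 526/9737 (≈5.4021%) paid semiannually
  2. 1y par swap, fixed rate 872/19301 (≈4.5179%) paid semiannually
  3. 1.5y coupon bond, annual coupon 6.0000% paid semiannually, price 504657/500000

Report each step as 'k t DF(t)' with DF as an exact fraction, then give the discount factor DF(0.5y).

1 1/2 9737/10000
2 1 2391/2500
3 3/2 9237/10000
DF(0.5y) = 9737/10000 ≈ 0.973700

step 1 [0.5y] swap r/2=263/9737: DF=(1 − 263/9737·(0))/(1+263/9737) = 9737/10000 ≈ 0.973700
step 2 [1y] swap r/2=436/19301: DF=(1 − 436/19301·(0.973700))/(1+436/19301) = 2391/2500 ≈ 0.956400
step 3 [1.5y] bond c/2=3/100: DF=(504657/500000 − 3/100·(0.973700+0.956400))/(1+3/100) = 9237/10000 ≈ 0.923700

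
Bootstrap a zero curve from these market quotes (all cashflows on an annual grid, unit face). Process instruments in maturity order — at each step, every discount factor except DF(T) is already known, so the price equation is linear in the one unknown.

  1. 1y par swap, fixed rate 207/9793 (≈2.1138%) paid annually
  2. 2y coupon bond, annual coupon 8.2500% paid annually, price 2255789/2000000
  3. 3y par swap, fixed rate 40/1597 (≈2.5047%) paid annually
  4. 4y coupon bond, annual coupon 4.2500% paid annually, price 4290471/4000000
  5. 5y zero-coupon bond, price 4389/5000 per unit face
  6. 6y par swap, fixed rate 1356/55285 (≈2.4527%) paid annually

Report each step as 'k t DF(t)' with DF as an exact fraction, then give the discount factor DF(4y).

1 1 9793/10000
2 2 9673/10000
3 3 116/125
4 4 9117/10000
5 5 4389/5000
6 6 2161/2500
DF(4y) = 9117/10000 ≈ 0.911700

step 1 [1y] swap r/1=207/9793: DF=(1 − 207/9793·(0))/(1+207/9793) = 9793/10000 ≈ 0.979300
step 2 [2y] bond c/1=33/400: DF=(2255789/2000000 − 33/400·(0.979300))/(1+33/400) = 9673/10000 ≈ 0.967300
step 3 [3y] swap r/1=40/1597: DF=(1 − 40/1597·(0.979300+0.967300))/(1+40/1597) = 116/125 ≈ 0.928000
step 4 [4y] bond c/1=17/400: DF=(4290471/4000000 − 17/400·(0.979300+0.967300+0.928000))/(1+17/400) = 9117/10000 ≈ 0.911700
step 5 [5y] zero: DF = P = 4389/5000 ≈ 0.877800
step 6 [6y] swap r/1=1356/55285: DF=(1 − 1356/55285·(0.979300+0.967300+0.928000+0.911700+0.877800))/(1+1356/55285) = 2161/2500 ≈ 0.864400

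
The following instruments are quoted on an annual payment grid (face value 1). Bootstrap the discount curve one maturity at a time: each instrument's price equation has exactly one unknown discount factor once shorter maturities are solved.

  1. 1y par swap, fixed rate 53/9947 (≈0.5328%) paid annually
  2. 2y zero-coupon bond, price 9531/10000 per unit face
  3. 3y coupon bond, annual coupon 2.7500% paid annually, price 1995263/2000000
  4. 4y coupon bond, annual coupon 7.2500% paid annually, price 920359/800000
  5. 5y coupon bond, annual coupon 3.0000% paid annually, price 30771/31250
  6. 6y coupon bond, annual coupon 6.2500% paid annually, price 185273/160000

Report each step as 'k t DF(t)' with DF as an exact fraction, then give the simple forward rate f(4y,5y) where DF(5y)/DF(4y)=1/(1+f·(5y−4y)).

step 1 [1y] swap r/1=53/9947: DF=(1 − 53/9947·(0))/(1+53/9947) = 9947/10000 ≈ 0.994700
step 2 [2y] zero: DF = P = 9531/10000 ≈ 0.953100
step 3 [3y] bond c/1=11/400: DF=(1995263/2000000 − 11/400·(0.994700+0.953100))/(1+11/400) = 2297/2500 ≈ 0.918800
step 4 [4y] bond c/1=29/400: DF=(920359/800000 − 29/400·(0.994700+0.953100+0.918800))/(1+29/400) = 8789/10000 ≈ 0.878900
step 5 [5y] bond c/1=3/100: DF=(30771/31250 − 3/100·(0.994700+0.953100+0.918800+0.878900))/(1+3/100) = 8469/10000 ≈ 0.846900
step 6 [6y] bond c/1=1/16: DF=(185273/160000 − 1/16·(0.994700+0.953100+0.918800+0.878900+0.846900))/(1+1/16) = 8197/10000 ≈ 0.819700

1 1 9947/10000
2 2 9531/10000
3 3 2297/2500
4 4 8789/10000
5 5 8469/10000
6 6 8197/10000
f(4y,5y) = ((8789/10000)/(8469/10000) − 1)/(1) = 320/8469 ≈ 3.7785%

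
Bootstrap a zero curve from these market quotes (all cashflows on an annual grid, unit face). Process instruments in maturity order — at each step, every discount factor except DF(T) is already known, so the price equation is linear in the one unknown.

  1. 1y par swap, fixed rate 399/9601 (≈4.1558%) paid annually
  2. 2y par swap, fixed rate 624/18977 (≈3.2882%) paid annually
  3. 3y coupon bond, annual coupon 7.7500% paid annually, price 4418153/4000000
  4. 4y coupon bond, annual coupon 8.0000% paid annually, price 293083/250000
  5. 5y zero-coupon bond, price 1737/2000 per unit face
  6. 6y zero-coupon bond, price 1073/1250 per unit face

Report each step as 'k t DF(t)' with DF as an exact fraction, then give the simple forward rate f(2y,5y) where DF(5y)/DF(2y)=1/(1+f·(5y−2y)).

step 1 [1y] swap r/1=399/9601: DF=(1 − 399/9601·(0))/(1+399/9601) = 9601/10000 ≈ 0.960100
step 2 [2y] swap r/1=624/18977: DF=(1 − 624/18977·(0.960100))/(1+624/18977) = 586/625 ≈ 0.937600
step 3 [3y] bond c/1=31/400: DF=(4418153/4000000 − 31/400·(0.960100+0.937600))/(1+31/400) = 4443/5000 ≈ 0.888600
step 4 [4y] bond c/1=2/25: DF=(293083/250000 − 2/25·(0.960100+0.937600+0.888600))/(1+2/25) = 8791/10000 ≈ 0.879100
step 5 [5y] zero: DF = P = 1737/2000 ≈ 0.868500
step 6 [6y] zero: DF = P = 1073/1250 ≈ 0.858400

1 1 9601/10000
2 2 586/625
3 3 4443/5000
4 4 8791/10000
5 5 1737/2000
6 6 1073/1250
f(2y,5y) = ((586/625)/(1737/2000) − 1)/(3) = 691/26055 ≈ 2.6521%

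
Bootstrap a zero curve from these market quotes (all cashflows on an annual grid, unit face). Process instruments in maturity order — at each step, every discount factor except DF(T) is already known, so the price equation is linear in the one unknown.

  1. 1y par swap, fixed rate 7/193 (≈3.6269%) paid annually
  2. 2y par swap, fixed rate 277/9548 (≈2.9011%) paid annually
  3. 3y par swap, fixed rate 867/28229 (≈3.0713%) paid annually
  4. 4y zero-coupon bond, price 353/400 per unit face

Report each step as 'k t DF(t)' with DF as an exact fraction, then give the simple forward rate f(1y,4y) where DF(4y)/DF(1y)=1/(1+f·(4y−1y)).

1 1 193/200
2 2 4723/5000
3 3 9133/10000
4 4 353/400
f(1y,4y) = ((193/200)/(353/400) − 1)/(3) = 11/353 ≈ 3.1161%

step 1 [1y] swap r/1=7/193: DF=(1 − 7/193·(0))/(1+7/193) = 193/200 ≈ 0.965000
step 2 [2y] swap r/1=277/9548: DF=(1 − 277/9548·(0.965000))/(1+277/9548) = 4723/5000 ≈ 0.944600
step 3 [3y] swap r/1=867/28229: DF=(1 − 867/28229·(0.965000+0.944600))/(1+867/28229) = 9133/10000 ≈ 0.913300
step 4 [4y] zero: DF = P = 353/400 ≈ 0.882500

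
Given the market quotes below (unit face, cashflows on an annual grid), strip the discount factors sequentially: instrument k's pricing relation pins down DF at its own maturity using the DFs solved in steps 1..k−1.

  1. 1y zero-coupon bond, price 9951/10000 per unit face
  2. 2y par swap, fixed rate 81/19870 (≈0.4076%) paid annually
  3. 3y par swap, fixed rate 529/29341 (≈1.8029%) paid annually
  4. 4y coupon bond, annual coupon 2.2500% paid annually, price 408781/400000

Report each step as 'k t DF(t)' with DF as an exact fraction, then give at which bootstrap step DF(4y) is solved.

step 1 [1y] zero: DF = P = 9951/10000 ≈ 0.995100
step 2 [2y] swap r/1=81/19870: DF=(1 − 81/19870·(0.995100))/(1+81/19870) = 9919/10000 ≈ 0.991900
step 3 [3y] swap r/1=529/29341: DF=(1 − 529/29341·(0.995100+0.991900))/(1+529/29341) = 9471/10000 ≈ 0.947100
step 4 [4y] bond c/1=9/400: DF=(408781/400000 − 9/400·(0.995100+0.991900+0.947100))/(1+9/400) = 9349/10000 ≈ 0.934900

1 1 9951/10000
2 2 9919/10000
3 3 9471/10000
4 4 9349/10000
DF(4y) is solved at step 4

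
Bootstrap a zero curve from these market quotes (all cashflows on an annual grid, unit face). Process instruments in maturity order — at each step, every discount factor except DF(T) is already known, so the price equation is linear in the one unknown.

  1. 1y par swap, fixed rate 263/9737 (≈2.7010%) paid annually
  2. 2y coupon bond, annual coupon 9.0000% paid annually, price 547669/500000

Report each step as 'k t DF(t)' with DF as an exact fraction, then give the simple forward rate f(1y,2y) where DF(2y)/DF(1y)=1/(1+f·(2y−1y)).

step 1 [1y] swap r/1=263/9737: DF=(1 − 263/9737·(0))/(1+263/9737) = 9737/10000 ≈ 0.973700
step 2 [2y] bond c/1=9/100: DF=(547669/500000 − 9/100·(0.973700))/(1+9/100) = 1849/2000 ≈ 0.924500

1 1 9737/10000
2 2 1849/2000
f(1y,2y) = ((9737/10000)/(1849/2000) − 1)/(1) = 492/9245 ≈ 5.3218%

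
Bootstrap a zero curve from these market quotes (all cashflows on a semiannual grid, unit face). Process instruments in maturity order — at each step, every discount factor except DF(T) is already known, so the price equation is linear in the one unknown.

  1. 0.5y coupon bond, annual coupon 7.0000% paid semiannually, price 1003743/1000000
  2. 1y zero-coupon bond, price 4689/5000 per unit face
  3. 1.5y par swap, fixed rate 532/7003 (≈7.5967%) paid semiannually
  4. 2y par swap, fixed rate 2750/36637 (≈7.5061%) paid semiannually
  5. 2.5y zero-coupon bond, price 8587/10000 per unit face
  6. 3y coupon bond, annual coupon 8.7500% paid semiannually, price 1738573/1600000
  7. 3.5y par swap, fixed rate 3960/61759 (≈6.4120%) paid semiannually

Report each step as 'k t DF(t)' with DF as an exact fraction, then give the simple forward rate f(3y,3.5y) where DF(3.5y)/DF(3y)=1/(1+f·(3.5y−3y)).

1 1/2 4849/5000
2 1 4689/5000
3 3/2 1117/1250
4 2 69/80
5 5/2 8587/10000
6 3 1703/2000
7 7/2 401/500
f(3y,3.5y) = ((1703/2000)/(401/500) − 1)/(1/2) = 99/802 ≈ 12.3441%

step 1 [0.5y] bond c/2=7/200: DF=(1003743/1000000 − 7/200·(0))/(1+7/200) = 4849/5000 ≈ 0.969800
step 2 [1y] zero: DF = P = 4689/5000 ≈ 0.937800
step 3 [1.5y] swap r/2=266/7003: DF=(1 − 266/7003·(0.969800+0.937800))/(1+266/7003) = 1117/1250 ≈ 0.893600
step 4 [2y] swap r/2=1375/36637: DF=(1 − 1375/36637·(0.969800+0.937800+0.893600))/(1+1375/36637) = 69/80 ≈ 0.862500
step 5 [2.5y] zero: DF = P = 8587/10000 ≈ 0.858700
step 6 [3y] bond c/2=7/160: DF=(1738573/1600000 − 7/160·(0.969800+0.937800+0.893600+0.862500+0.858700))/(1+7/160) = 1703/2000 ≈ 0.851500
step 7 [3.5y] swap r/2=1980/61759: DF=(1 − 1980/61759·(0.969800+0.937800+0.893600+0.862500+0.858700+0.851500))/(1+1980/61759) = 401/500 ≈ 0.802000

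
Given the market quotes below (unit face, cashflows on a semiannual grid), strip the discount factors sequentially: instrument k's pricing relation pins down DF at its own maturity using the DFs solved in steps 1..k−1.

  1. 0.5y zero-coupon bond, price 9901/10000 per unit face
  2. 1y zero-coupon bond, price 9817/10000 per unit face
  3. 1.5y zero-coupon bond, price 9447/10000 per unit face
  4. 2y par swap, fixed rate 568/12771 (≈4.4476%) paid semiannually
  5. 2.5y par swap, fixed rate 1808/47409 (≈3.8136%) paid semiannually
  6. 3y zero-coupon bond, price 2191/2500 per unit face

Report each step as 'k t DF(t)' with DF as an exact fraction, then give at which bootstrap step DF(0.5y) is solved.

1 1/2 9901/10000
2 1 9817/10000
3 3/2 9447/10000
4 2 2287/2500
5 5/2 1137/1250
6 3 2191/2500
DF(0.5y) is solved at step 1

step 1 [0.5y] zero: DF = P = 9901/10000 ≈ 0.990100
step 2 [1y] zero: DF = P = 9817/10000 ≈ 0.981700
step 3 [1.5y] zero: DF = P = 9447/10000 ≈ 0.944700
step 4 [2y] swap r/2=284/12771: DF=(1 − 284/12771·(0.990100+0.981700+0.944700))/(1+284/12771) = 2287/2500 ≈ 0.914800
step 5 [2.5y] swap r/2=904/47409: DF=(1 − 904/47409·(0.990100+0.981700+0.944700+0.914800))/(1+904/47409) = 1137/1250 ≈ 0.909600
step 6 [3y] zero: DF = P = 2191/2500 ≈ 0.876400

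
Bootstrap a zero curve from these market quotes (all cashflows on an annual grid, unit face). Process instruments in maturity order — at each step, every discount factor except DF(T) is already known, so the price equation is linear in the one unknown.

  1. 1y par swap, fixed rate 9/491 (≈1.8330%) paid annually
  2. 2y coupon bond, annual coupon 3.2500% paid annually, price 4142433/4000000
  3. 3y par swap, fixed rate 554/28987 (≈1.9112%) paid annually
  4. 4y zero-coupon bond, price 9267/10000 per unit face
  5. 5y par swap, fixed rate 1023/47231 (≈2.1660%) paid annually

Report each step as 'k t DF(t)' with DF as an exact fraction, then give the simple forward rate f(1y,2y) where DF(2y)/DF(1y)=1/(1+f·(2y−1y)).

1 1 491/500
2 2 9721/10000
3 3 4723/5000
4 4 9267/10000
5 5 8977/10000
f(1y,2y) = ((491/500)/(9721/10000) − 1)/(1) = 99/9721 ≈ 1.0184%

step 1 [1y] swap r/1=9/491: DF=(1 − 9/491·(0))/(1+9/491) = 491/500 ≈ 0.982000
step 2 [2y] bond c/1=13/400: DF=(4142433/4000000 − 13/400·(0.982000))/(1+13/400) = 9721/10000 ≈ 0.972100
step 3 [3y] swap r/1=554/28987: DF=(1 − 554/28987·(0.982000+0.972100))/(1+554/28987) = 4723/5000 ≈ 0.944600
step 4 [4y] zero: DF = P = 9267/10000 ≈ 0.926700
step 5 [5y] swap r/1=1023/47231: DF=(1 − 1023/47231·(0.982000+0.972100+0.944600+0.926700))/(1+1023/47231) = 8977/10000 ≈ 0.897700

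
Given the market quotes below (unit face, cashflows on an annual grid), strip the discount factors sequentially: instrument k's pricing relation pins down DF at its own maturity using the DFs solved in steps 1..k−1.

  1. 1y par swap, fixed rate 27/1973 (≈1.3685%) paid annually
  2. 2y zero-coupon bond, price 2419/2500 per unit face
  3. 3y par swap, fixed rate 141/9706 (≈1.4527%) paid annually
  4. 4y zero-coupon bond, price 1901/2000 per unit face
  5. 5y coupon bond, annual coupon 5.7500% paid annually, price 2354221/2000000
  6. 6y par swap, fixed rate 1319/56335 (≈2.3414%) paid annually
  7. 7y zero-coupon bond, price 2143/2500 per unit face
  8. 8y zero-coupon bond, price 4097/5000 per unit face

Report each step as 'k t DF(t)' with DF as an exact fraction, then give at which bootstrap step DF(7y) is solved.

step 1 [1y] swap r/1=27/1973: DF=(1 − 27/1973·(0))/(1+27/1973) = 1973/2000 ≈ 0.986500
step 2 [2y] zero: DF = P = 2419/2500 ≈ 0.967600
step 3 [3y] swap r/1=141/9706: DF=(1 − 141/9706·(0.986500+0.967600))/(1+141/9706) = 9577/10000 ≈ 0.957700
step 4 [4y] zero: DF = P = 1901/2000 ≈ 0.950500
step 5 [5y] bond c/1=23/400: DF=(2354221/2000000 − 23/400·(0.986500+0.967600+0.957700+0.950500))/(1+23/400) = 9031/10000 ≈ 0.903100
step 6 [6y] swap r/1=1319/56335: DF=(1 − 1319/56335·(0.986500+0.967600+0.957700+0.950500+0.903100))/(1+1319/56335) = 8681/10000 ≈ 0.868100
step 7 [7y] zero: DF = P = 2143/2500 ≈ 0.857200
step 8 [8y] zero: DF = P = 4097/5000 ≈ 0.819400

1 1 1973/2000
2 2 2419/2500
3 3 9577/10000
4 4 1901/2000
5 5 9031/10000
6 6 8681/10000
7 7 2143/2500
8 8 4097/5000
DF(7y) is solved at step 7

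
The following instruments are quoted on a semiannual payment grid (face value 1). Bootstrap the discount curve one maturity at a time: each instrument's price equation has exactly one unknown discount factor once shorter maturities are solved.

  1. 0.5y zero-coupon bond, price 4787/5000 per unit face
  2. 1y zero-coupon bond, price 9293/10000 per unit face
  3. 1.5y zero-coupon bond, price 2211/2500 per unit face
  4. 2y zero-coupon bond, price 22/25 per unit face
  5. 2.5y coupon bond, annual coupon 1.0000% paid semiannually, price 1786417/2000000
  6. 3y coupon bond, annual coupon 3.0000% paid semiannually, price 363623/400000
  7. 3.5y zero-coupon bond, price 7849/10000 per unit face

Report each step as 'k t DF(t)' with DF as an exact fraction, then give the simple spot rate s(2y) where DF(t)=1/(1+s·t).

step 1 [0.5y] zero: DF = P = 4787/5000 ≈ 0.957400
step 2 [1y] zero: DF = P = 9293/10000 ≈ 0.929300
step 3 [1.5y] zero: DF = P = 2211/2500 ≈ 0.884400
step 4 [2y] zero: DF = P = 22/25 ≈ 0.880000
step 5 [2.5y] bond c/2=1/200: DF=(1786417/2000000 − 1/200·(0.957400+0.929300+0.884400+0.880000))/(1+1/200) = 4353/5000 ≈ 0.870600
step 6 [3y] bond c/2=3/200: DF=(363623/400000 − 3/200·(0.957400+0.929300+0.884400+0.880000+0.870600))/(1+3/200) = 518/625 ≈ 0.828800
step 7 [3.5y] zero: DF = P = 7849/10000 ≈ 0.784900

1 1/2 4787/5000
2 1 9293/10000
3 3/2 2211/2500
4 2 22/25
5 5/2 4353/5000
6 3 518/625
7 7/2 7849/10000
s(2y) = (1/(22/25) − 1)/(2) = 3/44 ≈ 6.8182%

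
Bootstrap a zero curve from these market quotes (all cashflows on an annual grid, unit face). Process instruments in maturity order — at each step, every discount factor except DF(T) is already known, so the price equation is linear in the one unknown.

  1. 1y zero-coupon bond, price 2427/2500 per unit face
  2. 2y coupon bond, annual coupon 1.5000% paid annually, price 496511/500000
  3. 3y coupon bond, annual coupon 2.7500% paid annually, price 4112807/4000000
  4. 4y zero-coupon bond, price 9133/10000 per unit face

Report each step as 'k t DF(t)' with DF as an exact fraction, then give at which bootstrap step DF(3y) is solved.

step 1 [1y] zero: DF = P = 2427/2500 ≈ 0.970800
step 2 [2y] bond c/1=3/200: DF=(496511/500000 − 3/200·(0.970800))/(1+3/200) = 241/250 ≈ 0.964000
step 3 [3y] bond c/1=11/400: DF=(4112807/4000000 − 11/400·(0.970800+0.964000))/(1+11/400) = 9489/10000 ≈ 0.948900
step 4 [4y] zero: DF = P = 9133/10000 ≈ 0.913300

1 1 2427/2500
2 2 241/250
3 3 9489/10000
4 4 9133/10000
DF(3y) is solved at step 3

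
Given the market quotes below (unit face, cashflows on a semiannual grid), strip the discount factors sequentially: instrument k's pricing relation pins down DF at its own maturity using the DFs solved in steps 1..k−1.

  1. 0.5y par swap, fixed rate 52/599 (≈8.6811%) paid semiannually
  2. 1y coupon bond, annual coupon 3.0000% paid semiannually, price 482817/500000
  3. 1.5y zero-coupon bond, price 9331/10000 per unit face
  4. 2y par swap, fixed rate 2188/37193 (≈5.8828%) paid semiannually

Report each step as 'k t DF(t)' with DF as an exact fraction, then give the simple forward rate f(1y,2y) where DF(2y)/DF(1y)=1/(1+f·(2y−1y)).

1 1/2 599/625
2 1 2343/2500
3 3/2 9331/10000
4 2 4453/5000
f(1y,2y) = ((2343/2500)/(4453/5000) − 1)/(1) = 233/4453 ≈ 5.2324%

step 1 [0.5y] swap r/2=26/599: DF=(1 − 26/599·(0))/(1+26/599) = 599/625 ≈ 0.958400
step 2 [1y] bond c/2=3/200: DF=(482817/500000 − 3/200·(0.958400))/(1+3/200) = 2343/2500 ≈ 0.937200
step 3 [1.5y] zero: DF = P = 9331/10000 ≈ 0.933100
step 4 [2y] swap r/2=1094/37193: DF=(1 − 1094/37193·(0.958400+0.937200+0.933100))/(1+1094/37193) = 4453/5000 ≈ 0.890600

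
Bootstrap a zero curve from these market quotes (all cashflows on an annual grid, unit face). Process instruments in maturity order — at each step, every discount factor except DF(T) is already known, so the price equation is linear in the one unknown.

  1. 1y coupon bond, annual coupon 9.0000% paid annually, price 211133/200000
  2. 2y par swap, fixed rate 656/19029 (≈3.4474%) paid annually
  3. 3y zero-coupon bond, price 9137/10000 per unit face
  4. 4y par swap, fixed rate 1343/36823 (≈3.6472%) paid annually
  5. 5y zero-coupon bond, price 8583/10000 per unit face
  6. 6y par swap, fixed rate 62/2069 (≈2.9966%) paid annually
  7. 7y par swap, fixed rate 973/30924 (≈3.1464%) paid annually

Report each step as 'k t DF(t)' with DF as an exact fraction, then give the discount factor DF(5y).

1 1 1937/2000
2 2 584/625
3 3 9137/10000
4 4 8657/10000
5 5 8583/10000
6 6 2097/2500
7 7 4027/5000
DF(5y) = 8583/10000 ≈ 0.858300

step 1 [1y] bond c/1=9/100: DF=(211133/200000 − 9/100·(0))/(1+9/100) = 1937/2000 ≈ 0.968500
step 2 [2y] swap r/1=656/19029: DF=(1 − 656/19029·(0.968500))/(1+656/19029) = 584/625 ≈ 0.934400
step 3 [3y] zero: DF = P = 9137/10000 ≈ 0.913700
step 4 [4y] swap r/1=1343/36823: DF=(1 − 1343/36823·(0.968500+0.934400+0.913700))/(1+1343/36823) = 8657/10000 ≈ 0.865700
step 5 [5y] zero: DF = P = 8583/10000 ≈ 0.858300
step 6 [6y] swap r/1=62/2069: DF=(1 − 62/2069·(0.968500+0.934400+0.913700+0.865700+0.858300))/(1+62/2069) = 2097/2500 ≈ 0.838800
step 7 [7y] swap r/1=973/30924: DF=(1 − 973/30924·(0.968500+0.934400+0.913700+0.865700+0.858300+0.838800))/(1+973/30924) = 4027/5000 ≈ 0.805400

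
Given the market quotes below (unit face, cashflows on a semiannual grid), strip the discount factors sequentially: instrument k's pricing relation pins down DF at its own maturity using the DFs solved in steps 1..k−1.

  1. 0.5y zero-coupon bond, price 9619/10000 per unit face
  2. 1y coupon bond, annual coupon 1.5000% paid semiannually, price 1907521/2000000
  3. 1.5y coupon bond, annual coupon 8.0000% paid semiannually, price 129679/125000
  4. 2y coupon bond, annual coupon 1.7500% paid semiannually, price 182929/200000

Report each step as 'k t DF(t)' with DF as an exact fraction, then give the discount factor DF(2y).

step 1 [0.5y] zero: DF = P = 9619/10000 ≈ 0.961900
step 2 [1y] bond c/2=3/400: DF=(1907521/2000000 − 3/400·(0.961900))/(1+3/400) = 1879/2000 ≈ 0.939500
step 3 [1.5y] bond c/2=1/25: DF=(129679/125000 − 1/25·(0.961900+0.939500))/(1+1/25) = 2311/2500 ≈ 0.924400
step 4 [2y] bond c/2=7/800: DF=(182929/200000 − 7/800·(0.961900+0.939500+0.924400))/(1+7/800) = 4411/5000 ≈ 0.882200

1 1/2 9619/10000
2 1 1879/2000
3 3/2 2311/2500
4 2 4411/5000
DF(2y) = 4411/5000 ≈ 0.882200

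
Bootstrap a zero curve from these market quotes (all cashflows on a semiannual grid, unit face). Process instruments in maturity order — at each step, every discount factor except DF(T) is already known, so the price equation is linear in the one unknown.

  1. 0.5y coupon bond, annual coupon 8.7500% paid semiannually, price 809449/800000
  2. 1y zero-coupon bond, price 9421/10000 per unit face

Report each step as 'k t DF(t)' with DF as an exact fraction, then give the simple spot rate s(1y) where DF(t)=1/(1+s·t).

step 1 [0.5y] bond c/2=7/160: DF=(809449/800000 − 7/160·(0))/(1+7/160) = 4847/5000 ≈ 0.969400
step 2 [1y] zero: DF = P = 9421/10000 ≈ 0.942100

1 1/2 4847/5000
2 1 9421/10000
s(1y) = (1/(9421/10000) − 1)/(1) = 579/9421 ≈ 6.1458%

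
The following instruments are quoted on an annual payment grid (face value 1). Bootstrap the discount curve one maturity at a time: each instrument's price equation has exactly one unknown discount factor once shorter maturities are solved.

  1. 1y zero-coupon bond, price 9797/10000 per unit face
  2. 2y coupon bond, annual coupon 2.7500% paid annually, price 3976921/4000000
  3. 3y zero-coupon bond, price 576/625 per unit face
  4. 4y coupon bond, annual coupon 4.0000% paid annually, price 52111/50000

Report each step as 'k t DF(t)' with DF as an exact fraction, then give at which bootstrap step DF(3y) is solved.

1 1 9797/10000
2 2 4707/5000
3 3 576/625
4 4 558/625
DF(3y) is solved at step 3

step 1 [1y] zero: DF = P = 9797/10000 ≈ 0.979700
step 2 [2y] bond c/1=11/400: DF=(3976921/4000000 − 11/400·(0.979700))/(1+11/400) = 4707/5000 ≈ 0.941400
step 3 [3y] zero: DF = P = 576/625 ≈ 0.921600
step 4 [4y] bond c/1=1/25: DF=(52111/50000 − 1/25·(0.979700+0.941400+0.921600))/(1+1/25) = 558/625 ≈ 0.892800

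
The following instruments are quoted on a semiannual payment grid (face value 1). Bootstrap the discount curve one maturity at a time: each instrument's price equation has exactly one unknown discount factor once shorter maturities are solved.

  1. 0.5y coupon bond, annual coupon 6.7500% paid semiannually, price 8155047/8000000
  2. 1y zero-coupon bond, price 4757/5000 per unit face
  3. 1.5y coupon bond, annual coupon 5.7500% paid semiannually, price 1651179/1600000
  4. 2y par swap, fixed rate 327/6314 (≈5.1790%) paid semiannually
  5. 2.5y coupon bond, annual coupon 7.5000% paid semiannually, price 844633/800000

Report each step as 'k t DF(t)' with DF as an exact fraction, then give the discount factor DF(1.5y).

step 1 [0.5y] bond c/2=27/800: DF=(8155047/8000000 − 27/800·(0))/(1+27/800) = 9861/10000 ≈ 0.986100
step 2 [1y] zero: DF = P = 4757/5000 ≈ 0.951400
step 3 [1.5y] bond c/2=23/800: DF=(1651179/1600000 − 23/800·(0.986100+0.951400))/(1+23/800) = 949/1000 ≈ 0.949000
step 4 [2y] swap r/2=327/12628: DF=(1 − 327/12628·(0.986100+0.951400+0.949000))/(1+327/12628) = 9019/10000 ≈ 0.901900
step 5 [2.5y] bond c/2=3/80: DF=(844633/800000 − 3/80·(0.986100+0.951400+0.949000+0.901900))/(1+3/80) = 8807/10000 ≈ 0.880700

1 1/2 9861/10000
2 1 4757/5000
3 3/2 949/1000
4 2 9019/10000
5 5/2 8807/10000
DF(1.5y) = 949/1000 ≈ 0.949000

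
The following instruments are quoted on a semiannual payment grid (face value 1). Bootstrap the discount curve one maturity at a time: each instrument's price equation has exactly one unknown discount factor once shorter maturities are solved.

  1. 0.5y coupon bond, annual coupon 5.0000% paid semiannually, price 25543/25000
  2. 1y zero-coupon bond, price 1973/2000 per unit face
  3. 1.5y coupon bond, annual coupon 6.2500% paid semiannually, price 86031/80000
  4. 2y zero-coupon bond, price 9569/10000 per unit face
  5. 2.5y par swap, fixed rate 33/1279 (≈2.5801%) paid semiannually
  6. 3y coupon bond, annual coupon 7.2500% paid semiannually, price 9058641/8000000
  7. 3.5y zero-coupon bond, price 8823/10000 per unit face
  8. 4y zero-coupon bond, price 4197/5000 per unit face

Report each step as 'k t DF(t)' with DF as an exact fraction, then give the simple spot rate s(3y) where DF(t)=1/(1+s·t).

step 1 [0.5y] bond c/2=1/40: DF=(25543/25000 − 1/40·(0))/(1+1/40) = 623/625 ≈ 0.996800
step 2 [1y] zero: DF = P = 1973/2000 ≈ 0.986500
step 3 [1.5y] bond c/2=1/32: DF=(86031/80000 − 1/32·(0.996800+0.986500))/(1+1/32) = 9827/10000 ≈ 0.982700
step 4 [2y] zero: DF = P = 9569/10000 ≈ 0.956900
step 5 [2.5y] swap r/2=33/2558: DF=(1 − 33/2558·(0.996800+0.986500+0.982700+0.956900))/(1+33/2558) = 9373/10000 ≈ 0.937300
step 6 [3y] bond c/2=29/800: DF=(9058641/8000000 − 29/800·(0.996800+0.986500+0.982700+0.956900+0.937300))/(1+29/800) = 9227/10000 ≈ 0.922700
step 7 [3.5y] zero: DF = P = 8823/10000 ≈ 0.882300
step 8 [4y] zero: DF = P = 4197/5000 ≈ 0.839400

1 1/2 623/625
2 1 1973/2000
3 3/2 9827/10000
4 2 9569/10000
5 5/2 9373/10000
6 3 9227/10000
7 7/2 8823/10000
8 4 4197/5000
s(3y) = (1/(9227/10000) − 1)/(3) = 773/27681 ≈ 2.7925%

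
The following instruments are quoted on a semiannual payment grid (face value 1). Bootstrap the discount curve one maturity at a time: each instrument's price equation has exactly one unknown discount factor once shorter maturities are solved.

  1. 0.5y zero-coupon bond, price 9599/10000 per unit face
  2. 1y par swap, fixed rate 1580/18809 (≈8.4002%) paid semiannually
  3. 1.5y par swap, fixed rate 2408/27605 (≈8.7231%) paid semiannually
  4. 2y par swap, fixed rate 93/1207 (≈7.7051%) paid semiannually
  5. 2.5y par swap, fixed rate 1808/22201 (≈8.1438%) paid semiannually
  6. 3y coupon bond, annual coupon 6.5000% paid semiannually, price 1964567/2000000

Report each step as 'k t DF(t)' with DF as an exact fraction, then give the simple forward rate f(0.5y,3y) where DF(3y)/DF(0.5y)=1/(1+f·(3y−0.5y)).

step 1 [0.5y] zero: DF = P = 9599/10000 ≈ 0.959900
step 2 [1y] swap r/2=790/18809: DF=(1 − 790/18809·(0.959900))/(1+790/18809) = 921/1000 ≈ 0.921000
step 3 [1.5y] swap r/2=1204/27605: DF=(1 − 1204/27605·(0.959900+0.921000))/(1+1204/27605) = 2199/2500 ≈ 0.879600
step 4 [2y] swap r/2=93/2414: DF=(1 − 93/2414·(0.959900+0.921000+0.879600))/(1+93/2414) = 1721/2000 ≈ 0.860500
step 5 [2.5y] swap r/2=904/22201: DF=(1 − 904/22201·(0.959900+0.921000+0.879600+0.860500))/(1+904/22201) = 512/625 ≈ 0.819200
step 6 [3y] bond c/2=13/400: DF=(1964567/2000000 − 13/400·(0.959900+0.921000+0.879600+0.860500+0.819200))/(1+13/400) = 2029/2500 ≈ 0.811600

1 1/2 9599/10000
2 1 921/1000
3 3/2 2199/2500
4 2 1721/2000
5 5/2 512/625
6 3 2029/2500
f(0.5y,3y) = ((9599/10000)/(2029/2500) − 1)/(5/2) = 1483/20290 ≈ 7.3090%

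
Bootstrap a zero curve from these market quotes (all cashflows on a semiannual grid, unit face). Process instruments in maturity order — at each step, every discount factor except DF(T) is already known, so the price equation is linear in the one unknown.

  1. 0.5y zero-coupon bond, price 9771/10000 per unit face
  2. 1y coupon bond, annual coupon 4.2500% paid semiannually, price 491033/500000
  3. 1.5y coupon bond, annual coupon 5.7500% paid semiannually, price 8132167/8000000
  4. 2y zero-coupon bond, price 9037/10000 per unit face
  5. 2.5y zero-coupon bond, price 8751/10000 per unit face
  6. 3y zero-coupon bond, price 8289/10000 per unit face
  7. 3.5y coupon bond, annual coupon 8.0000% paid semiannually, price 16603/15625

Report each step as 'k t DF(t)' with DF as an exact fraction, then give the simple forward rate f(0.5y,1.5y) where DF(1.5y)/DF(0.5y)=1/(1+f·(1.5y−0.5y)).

step 1 [0.5y] zero: DF = P = 9771/10000 ≈ 0.977100
step 2 [1y] bond c/2=17/800: DF=(491033/500000 − 17/800·(0.977100))/(1+17/800) = 9413/10000 ≈ 0.941300
step 3 [1.5y] bond c/2=23/800: DF=(8132167/8000000 − 23/800·(0.977100+0.941300))/(1+23/800) = 1869/2000 ≈ 0.934500
step 4 [2y] zero: DF = P = 9037/10000 ≈ 0.903700
step 5 [2.5y] zero: DF = P = 8751/10000 ≈ 0.875100
step 6 [3y] zero: DF = P = 8289/10000 ≈ 0.828900
step 7 [3.5y] bond c/2=1/25: DF=(16603/15625 − 1/25·(0.977100+0.941300+0.934500+0.903700+0.875100+0.828900))/(1+1/25) = 8117/10000 ≈ 0.811700

1 1/2 9771/10000
2 1 9413/10000
3 3/2 1869/2000
4 2 9037/10000
5 5/2 8751/10000
6 3 8289/10000
7 7/2 8117/10000
f(0.5y,1.5y) = ((9771/10000)/(1869/2000) − 1)/(1) = 142/3115 ≈ 4.5586%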